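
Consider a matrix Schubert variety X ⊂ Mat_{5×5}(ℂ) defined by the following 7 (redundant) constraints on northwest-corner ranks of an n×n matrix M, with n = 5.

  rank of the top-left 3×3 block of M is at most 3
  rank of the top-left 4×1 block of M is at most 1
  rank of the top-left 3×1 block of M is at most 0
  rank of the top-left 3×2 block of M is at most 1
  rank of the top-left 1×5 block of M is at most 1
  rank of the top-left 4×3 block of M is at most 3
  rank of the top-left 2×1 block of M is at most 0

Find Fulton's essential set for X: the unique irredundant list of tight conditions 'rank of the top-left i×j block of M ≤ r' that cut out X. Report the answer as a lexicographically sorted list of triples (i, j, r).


Rank table r_w(5×5) implied by the 7 constraints:

  i=1: 0 1 1 1 1
  i=2: 0 1 2 2 2
  i=3: 0 1 2 3 3
  i=4: 1 2 3 4 4
  i=5: 1 2 3 4 5

second differences of R give the permutation w = (2, 3, 4, 1, 5).

Rothe diagram D(w) (3 cells), 1 SE-corner (essential condition):

[(3, 1, 0)]


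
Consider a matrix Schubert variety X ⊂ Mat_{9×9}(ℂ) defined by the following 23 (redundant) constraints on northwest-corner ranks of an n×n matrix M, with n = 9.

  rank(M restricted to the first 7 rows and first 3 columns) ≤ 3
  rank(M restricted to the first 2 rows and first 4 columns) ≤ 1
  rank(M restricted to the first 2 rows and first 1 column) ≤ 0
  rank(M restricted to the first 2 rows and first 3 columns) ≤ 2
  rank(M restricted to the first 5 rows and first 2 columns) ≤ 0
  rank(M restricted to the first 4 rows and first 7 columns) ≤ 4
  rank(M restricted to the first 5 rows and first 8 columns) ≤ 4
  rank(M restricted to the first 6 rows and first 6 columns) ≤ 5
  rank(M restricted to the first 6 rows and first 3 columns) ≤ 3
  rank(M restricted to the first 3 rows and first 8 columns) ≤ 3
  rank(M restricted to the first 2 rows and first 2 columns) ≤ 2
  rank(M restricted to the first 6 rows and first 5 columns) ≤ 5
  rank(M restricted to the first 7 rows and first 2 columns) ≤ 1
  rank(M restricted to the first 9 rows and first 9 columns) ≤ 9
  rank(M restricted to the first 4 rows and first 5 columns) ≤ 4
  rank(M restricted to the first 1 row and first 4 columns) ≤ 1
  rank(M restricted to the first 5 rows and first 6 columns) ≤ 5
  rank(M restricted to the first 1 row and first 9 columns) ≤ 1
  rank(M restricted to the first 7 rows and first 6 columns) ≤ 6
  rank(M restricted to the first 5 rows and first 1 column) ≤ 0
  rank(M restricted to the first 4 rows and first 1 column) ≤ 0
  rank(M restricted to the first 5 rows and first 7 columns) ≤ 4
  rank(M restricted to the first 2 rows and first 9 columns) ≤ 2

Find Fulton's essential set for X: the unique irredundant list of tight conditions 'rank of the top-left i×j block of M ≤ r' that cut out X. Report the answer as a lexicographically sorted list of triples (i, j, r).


Propagating the 23 rank bounds to every northwest block:

  R[1]: 0 | 0 | 1 | 1 | 1 | 1 | 1 | 1 | 1
  R[2]: 0 | 0 | 1 | 1 | 2 | 2 | 2 | 2 | 2
  R[3]: 0 | 0 | 1 | 2 | 3 | 3 | 3 | 3 | 3
  R[4]: 0 | 0 | 1 | 2 | 3 | 4 | 4 | 4 | 4
  R[5]: 0 | 0 | 1 | 2 | 3 | 4 | 4 | 4 | 5
  R[6]: 1 | 1 | 2 | 3 | 4 | 5 | 5 | 5 | 6
  R[7]: 1 | 1 | 2 | 3 | 4 | 5 | 6 | 6 | 7
  R[8]: 1 | 2 | 3 | 4 | 5 | 6 | 7 | 7 | 8
  R[9]: 1 | 2 | 3 | 4 | 5 | 6 | 7 | 8 | 9

hence w(1..9) = (3, 5, 4, 6, 9, 1, 7, 2, 8).

ℓ(w)=14; the 4 essential cells (i,j,r):

[(2, 4, 1), (5, 2, 0), (5, 8, 4), (7, 2, 1)]


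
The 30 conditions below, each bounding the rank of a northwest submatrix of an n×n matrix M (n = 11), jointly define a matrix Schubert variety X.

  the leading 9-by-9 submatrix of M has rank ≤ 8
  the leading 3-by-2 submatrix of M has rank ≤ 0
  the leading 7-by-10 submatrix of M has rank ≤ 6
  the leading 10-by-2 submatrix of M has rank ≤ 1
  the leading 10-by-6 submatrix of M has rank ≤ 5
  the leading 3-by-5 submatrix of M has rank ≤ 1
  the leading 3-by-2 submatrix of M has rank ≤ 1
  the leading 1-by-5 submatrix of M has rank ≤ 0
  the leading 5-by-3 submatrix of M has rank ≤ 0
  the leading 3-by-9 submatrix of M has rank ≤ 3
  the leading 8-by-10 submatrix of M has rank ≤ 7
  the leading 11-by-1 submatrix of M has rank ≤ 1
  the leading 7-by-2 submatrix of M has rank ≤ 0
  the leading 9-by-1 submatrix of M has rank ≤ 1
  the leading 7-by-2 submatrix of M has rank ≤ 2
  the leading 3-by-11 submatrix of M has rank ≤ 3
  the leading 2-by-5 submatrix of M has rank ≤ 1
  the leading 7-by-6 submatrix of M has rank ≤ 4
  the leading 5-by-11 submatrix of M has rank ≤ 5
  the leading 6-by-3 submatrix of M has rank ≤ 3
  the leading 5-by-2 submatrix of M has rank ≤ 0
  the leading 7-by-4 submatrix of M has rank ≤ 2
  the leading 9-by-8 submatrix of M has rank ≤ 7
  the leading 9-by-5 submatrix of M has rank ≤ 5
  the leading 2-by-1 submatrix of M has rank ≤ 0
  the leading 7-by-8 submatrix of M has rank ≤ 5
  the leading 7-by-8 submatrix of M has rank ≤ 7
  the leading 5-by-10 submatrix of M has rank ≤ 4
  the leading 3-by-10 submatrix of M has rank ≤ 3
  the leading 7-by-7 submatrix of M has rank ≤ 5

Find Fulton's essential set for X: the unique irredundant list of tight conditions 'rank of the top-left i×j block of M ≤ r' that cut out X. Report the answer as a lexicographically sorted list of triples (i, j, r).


Propagating the 30 rank bounds to every northwest block:

  row 1: 0 0 0 0 0 1 1 1 1 1 1
  row 2: 0 0 0 1 1 2 2 2 2 2 2
  row 3: 0 0 0 1 1 2 3 3 3 3 3
  row 4: 0 0 0 1 2 3 4 4 4 4 4
  row 5: 0 0 0 1 2 3 4 4 4 4 5
  row 6: 0 0 1 2 3 4 5 5 5 5 6
  row 7: 0 0 1 2 3 4 5 5 6 6 7
  row 8: 1 1 2 3 4 5 6 6 7 7 8
  row 9: 1 1 2 3 4 5 6 7 8 8 9
  row 10: 1 1 2 3 4 5 6 7 8 9 10
  row 11: 1 2 3 4 5 6 7 8 9 10 11

reading off 1-entries of Δ²R: w = (6, 4, 7, 5, 11, 3, 9, 1, 8, 10, 2).

Fulton essential set (7 of the 28 Rothe cells):

[(1, 5, 0), (3, 5, 1), (5, 3, 0), (5, 10, 4), (7, 2, 0), (7, 8, 5), (10, 2, 1)]


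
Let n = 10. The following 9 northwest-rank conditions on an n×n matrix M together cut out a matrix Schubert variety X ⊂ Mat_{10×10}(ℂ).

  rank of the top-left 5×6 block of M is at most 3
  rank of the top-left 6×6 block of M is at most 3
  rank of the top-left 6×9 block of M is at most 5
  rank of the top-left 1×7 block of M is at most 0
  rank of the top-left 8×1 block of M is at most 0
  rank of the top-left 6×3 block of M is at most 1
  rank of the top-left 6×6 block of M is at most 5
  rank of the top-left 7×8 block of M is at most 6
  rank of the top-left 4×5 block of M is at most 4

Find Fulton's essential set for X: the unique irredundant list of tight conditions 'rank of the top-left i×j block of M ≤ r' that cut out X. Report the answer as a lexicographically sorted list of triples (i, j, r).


Rank table r_w(10×10) implied by the 9 constraints:

  i=1: 0 | 0 | 0 | 0 | 0 | 0 | 0 | 1 | 1 | 1
  i=2: 0 | 1 | 1 | 1 | 1 | 1 | 1 | 2 | 2 | 2
  i=3: 0 | 1 | 1 | 2 | 2 | 2 | 2 | 3 | 3 | 3
  i=4: 0 | 1 | 1 | 2 | 3 | 3 | 3 | 4 | 4 | 4
  i=5: 0 | 1 | 1 | 2 | 3 | 3 | 4 | 5 | 5 | 5
  i=6: 0 | 1 | 1 | 2 | 3 | 3 | 4 | 5 | 5 | 6
  i=7: 0 | 1 | 2 | 3 | 4 | 4 | 5 | 6 | 6 | 7
  i=8: 0 | 1 | 2 | 3 | 4 | 5 | 6 | 7 | 7 | 8
  i=9: 1 | 2 | 3 | 4 | 5 | 6 | 7 | 8 | 8 | 9
  i=10: 1 | 2 | 3 | 4 | 5 | 6 | 7 | 8 | 9 | 10

second differences of R give the permutation w = (8, 2, 4, 5, 7, 10, 3, 6, 1, 9).

5 SE-corners of the 21-cell Rothe diagram give Ess(w):

[(1, 7, 0), (6, 3, 1), (6, 6, 3), (6, 9, 5), (8, 1, 0)]


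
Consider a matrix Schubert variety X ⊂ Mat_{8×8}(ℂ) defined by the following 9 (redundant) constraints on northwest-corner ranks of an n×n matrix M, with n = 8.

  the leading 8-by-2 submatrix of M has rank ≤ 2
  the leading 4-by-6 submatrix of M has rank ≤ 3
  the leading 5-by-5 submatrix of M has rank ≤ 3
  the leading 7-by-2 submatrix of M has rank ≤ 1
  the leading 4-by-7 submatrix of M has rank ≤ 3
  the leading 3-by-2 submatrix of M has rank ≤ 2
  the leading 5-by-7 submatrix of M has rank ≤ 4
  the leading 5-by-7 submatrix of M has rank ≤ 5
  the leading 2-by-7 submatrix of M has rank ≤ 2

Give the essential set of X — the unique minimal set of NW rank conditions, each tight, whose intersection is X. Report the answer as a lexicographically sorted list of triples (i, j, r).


Recovering R(i,j) via the rank-extension bound from the 9 conditions:

  i=1: 1 | 1 | 1 | 1 | 1 | 1 | 1 | 1
  i=2: 1 | 1 | 2 | 2 | 2 | 2 | 2 | 2
  i=3: 1 | 1 | 2 | 3 | 3 | 3 | 3 | 3
  i=4: 1 | 1 | 2 | 3 | 3 | 3 | 3 | 4
  i=5: 1 | 1 | 2 | 3 | 3 | 4 | 4 | 5
  i=6: 1 | 1 | 2 | 3 | 4 | 5 | 5 | 6
  i=7: 1 | 1 | 2 | 3 | 4 | 5 | 6 | 7
  i=8: 1 | 2 | 3 | 4 | 5 | 6 | 7 | 8

the unique w with this rank table is (1, 3, 4, 8, 6, 5, 7, 2).

3 SE-corners of the 10-cell Rothe diagram give Ess(w):

[(4, 7, 3), (5, 5, 3), (7, 2, 1)]


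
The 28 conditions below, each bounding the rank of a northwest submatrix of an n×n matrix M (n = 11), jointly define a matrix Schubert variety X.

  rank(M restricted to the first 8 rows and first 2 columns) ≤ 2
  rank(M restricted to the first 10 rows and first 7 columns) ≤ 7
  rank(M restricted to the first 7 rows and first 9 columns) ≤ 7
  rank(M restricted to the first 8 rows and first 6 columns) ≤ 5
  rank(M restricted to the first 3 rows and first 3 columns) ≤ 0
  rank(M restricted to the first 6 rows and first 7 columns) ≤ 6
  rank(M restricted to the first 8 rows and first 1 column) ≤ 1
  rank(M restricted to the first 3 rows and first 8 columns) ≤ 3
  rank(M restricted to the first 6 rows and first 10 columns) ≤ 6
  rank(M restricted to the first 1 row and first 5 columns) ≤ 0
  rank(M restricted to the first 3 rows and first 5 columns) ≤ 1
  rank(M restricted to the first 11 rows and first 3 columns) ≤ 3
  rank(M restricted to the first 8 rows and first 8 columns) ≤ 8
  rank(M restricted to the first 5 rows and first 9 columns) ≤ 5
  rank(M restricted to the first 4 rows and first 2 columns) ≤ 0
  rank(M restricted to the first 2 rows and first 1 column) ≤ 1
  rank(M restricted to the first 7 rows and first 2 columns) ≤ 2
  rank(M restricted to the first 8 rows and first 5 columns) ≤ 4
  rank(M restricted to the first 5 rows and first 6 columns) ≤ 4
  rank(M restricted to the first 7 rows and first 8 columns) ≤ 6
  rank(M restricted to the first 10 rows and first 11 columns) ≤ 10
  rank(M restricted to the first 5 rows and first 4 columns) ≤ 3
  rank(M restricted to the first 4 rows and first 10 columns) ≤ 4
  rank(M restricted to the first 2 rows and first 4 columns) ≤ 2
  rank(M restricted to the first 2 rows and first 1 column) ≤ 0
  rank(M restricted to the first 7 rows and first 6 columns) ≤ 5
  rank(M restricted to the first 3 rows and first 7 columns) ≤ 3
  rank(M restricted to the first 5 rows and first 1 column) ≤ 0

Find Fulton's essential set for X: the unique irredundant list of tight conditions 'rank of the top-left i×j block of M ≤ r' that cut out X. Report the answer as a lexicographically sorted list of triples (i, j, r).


Recovering R(i,j) via the rank-extension bound from the 28 conditions:

  row 1: 0, 0, 0, 0, 0, 1, 1, 1, 1, 1, 1
  row 2: 0, 0, 0, 1, 1, 2, 2, 2, 2, 2, 2
  row 3: 0, 0, 0, 1, 1, 2, 3, 3, 3, 3, 3
  row 4: 0, 0, 1, 2, 2, 3, 4, 4, 4, 4, 4
  row 5: 0, 1, 2, 3, 3, 4, 5, 5, 5, 5, 5
  row 6: 1, 2, 3, 4, 4, 5, 6, 6, 6, 6, 6
  row 7: 1, 2, 3, 4, 4, 5, 6, 6, 7, 7, 7
  row 8: 1, 2, 3, 4, 4, 5, 6, 7, 8, 8, 8
  row 9: 1, 2, 3, 4, 5, 6, 7, 8, 9, 9, 9
  row 10: 1, 2, 3, 4, 5, 6, 7, 8, 9, 10, 10
  row 11: 1, 2, 3, 4, 5, 6, 7, 8, 9, 10, 11

the unique w with this rank table is (6, 4, 7, 3, 2, 1, 9, 8, 5, 10, 11).

ℓ(w)=18; the 7 essential cells (i,j,r):

[(1, 5, 0), (3, 3, 0), (3, 5, 1), (4, 2, 0), (5, 1, 0), (7, 8, 6), (8, 5, 4)]


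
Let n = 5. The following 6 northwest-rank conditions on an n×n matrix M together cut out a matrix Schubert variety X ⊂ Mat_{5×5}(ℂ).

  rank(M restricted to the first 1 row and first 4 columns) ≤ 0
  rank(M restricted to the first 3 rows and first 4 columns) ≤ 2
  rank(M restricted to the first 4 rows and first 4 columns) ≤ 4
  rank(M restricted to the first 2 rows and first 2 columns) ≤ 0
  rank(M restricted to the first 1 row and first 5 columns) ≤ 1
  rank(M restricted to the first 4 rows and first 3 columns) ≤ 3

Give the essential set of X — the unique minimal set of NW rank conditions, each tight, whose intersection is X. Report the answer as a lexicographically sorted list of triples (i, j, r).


Rank table r_w(5×5) implied by the 6 constraints:

  R[1]: 0 | 0 | 0 | 0 | 1
  R[2]: 0 | 0 | 1 | 1 | 2
  R[3]: 1 | 1 | 2 | 2 | 3
  R[4]: 1 | 2 | 3 | 3 | 4
  R[5]: 1 | 2 | 3 | 4 | 5

hence w(1..5) = (5, 3, 1, 2, 4).

Rothe diagram D(w) (6 cells), 2 SE-corners (essential conditions):

[(1, 4, 0), (2, 2, 0)]


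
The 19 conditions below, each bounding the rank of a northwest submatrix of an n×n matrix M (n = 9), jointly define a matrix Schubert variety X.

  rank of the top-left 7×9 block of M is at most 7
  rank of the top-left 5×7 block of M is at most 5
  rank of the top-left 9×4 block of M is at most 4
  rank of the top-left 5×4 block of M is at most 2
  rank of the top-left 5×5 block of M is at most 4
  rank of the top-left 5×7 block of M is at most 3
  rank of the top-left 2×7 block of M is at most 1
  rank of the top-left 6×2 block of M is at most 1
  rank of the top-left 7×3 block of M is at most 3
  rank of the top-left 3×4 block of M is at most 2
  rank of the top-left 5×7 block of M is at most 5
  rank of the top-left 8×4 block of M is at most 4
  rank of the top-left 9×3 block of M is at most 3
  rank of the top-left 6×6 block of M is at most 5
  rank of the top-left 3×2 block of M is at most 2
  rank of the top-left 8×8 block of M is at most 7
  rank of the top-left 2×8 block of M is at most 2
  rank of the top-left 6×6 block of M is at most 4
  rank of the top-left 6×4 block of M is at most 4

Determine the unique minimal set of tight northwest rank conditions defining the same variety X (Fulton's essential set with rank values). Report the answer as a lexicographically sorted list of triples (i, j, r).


The tightest implied rank at each (i,j), from the 19 conditions:

  1 1 1 1 1 1 1 1 1
  1 1 1 1 1 1 1 2 2
  1 1 2 2 2 2 2 3 3
  1 1 2 2 3 3 3 4 4
  1 1 2 2 3 3 3 4 5
  1 1 2 3 4 4 4 5 6
  1 2 3 4 5 5 5 6 7
  1 2 3 4 5 6 6 7 8
  1 2 3 4 5 6 7 8 9

giving w = (1, 8, 3, 5, 9, 4, 2, 6, 7) via Δ²R.

Fulton essential set (4 of the 14 Rothe cells):

[(2, 7, 1), (5, 4, 2), (5, 7, 3), (6, 2, 1)]


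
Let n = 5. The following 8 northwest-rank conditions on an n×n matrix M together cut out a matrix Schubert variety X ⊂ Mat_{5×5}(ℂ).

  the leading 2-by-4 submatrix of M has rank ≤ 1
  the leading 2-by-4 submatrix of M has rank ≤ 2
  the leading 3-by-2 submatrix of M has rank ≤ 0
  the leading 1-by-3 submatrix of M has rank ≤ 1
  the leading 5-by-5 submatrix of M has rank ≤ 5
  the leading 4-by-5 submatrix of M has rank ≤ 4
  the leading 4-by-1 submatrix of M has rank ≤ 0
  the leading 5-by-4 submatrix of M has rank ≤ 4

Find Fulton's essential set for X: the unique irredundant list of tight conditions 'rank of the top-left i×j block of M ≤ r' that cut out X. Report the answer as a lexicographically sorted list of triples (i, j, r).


Recovering R(i,j) via the rank-extension bound from the 8 conditions:

  0, 0, 1, 1, 1
  0, 0, 1, 1, 2
  0, 0, 1, 2, 3
  0, 1, 2, 3, 4
  1, 2, 3, 4, 5

so w = (3, 5, 4, 2, 1).

|D(w)|=8, |Ess(w)|=3:

[(2, 4, 1), (3, 2, 0), (4, 1, 0)]


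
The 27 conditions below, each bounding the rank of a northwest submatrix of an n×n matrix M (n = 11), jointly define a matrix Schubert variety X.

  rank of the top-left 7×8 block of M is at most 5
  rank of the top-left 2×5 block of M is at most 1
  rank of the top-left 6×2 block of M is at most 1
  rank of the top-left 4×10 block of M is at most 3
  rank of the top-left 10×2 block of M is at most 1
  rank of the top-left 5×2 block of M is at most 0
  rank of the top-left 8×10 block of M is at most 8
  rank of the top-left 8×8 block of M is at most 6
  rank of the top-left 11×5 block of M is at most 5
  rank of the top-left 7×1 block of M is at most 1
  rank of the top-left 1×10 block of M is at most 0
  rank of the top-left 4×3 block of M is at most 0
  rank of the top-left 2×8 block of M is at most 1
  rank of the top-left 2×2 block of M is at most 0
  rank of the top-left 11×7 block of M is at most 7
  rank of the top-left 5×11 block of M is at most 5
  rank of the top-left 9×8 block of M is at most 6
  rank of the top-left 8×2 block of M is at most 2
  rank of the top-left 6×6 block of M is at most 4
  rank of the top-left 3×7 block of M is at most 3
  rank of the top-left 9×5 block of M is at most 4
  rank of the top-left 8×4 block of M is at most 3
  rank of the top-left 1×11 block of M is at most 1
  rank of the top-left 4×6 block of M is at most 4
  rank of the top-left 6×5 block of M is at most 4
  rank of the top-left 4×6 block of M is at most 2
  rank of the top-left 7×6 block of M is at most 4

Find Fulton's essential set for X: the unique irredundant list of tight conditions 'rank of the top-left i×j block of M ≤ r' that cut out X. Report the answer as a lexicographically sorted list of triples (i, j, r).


Recovering R(i,j) via the rank-extension bound from the 27 conditions:

  0 | 0 | 0 | 0 | 0 | 0 | 0 | 0 | 0 | 0 | 1
  0 | 0 | 0 | 1 | 1 | 1 | 1 | 1 | 1 | 1 | 2
  0 | 0 | 0 | 1 | 2 | 2 | 2 | 2 | 2 | 2 | 3
  0 | 0 | 0 | 1 | 2 | 2 | 3 | 3 | 3 | 3 | 4
  0 | 0 | 1 | 2 | 3 | 3 | 4 | 4 | 4 | 4 | 5
  1 | 1 | 2 | 3 | 4 | 4 | 5 | 5 | 5 | 5 | 6
  1 | 1 | 2 | 3 | 4 | 4 | 5 | 5 | 6 | 6 | 7
  1 | 1 | 2 | 3 | 4 | 5 | 6 | 6 | 7 | 7 | 8
  1 | 1 | 2 | 3 | 4 | 5 | 6 | 6 | 7 | 8 | 9
  1 | 1 | 2 | 3 | 4 | 5 | 6 | 7 | 8 | 9 | 10
  1 | 2 | 3 | 4 | 5 | 6 | 7 | 8 | 9 | 10 | 11

so w = (11, 4, 5, 7, 3, 1, 9, 6, 10, 8, 2).

ℓ(w)=29; the 8 essential cells (i,j,r):

[(1, 10, 0), (4, 3, 0), (4, 6, 2), (5, 2, 0), (7, 6, 4), (7, 8, 5), (9, 8, 6), (10, 2, 1)]


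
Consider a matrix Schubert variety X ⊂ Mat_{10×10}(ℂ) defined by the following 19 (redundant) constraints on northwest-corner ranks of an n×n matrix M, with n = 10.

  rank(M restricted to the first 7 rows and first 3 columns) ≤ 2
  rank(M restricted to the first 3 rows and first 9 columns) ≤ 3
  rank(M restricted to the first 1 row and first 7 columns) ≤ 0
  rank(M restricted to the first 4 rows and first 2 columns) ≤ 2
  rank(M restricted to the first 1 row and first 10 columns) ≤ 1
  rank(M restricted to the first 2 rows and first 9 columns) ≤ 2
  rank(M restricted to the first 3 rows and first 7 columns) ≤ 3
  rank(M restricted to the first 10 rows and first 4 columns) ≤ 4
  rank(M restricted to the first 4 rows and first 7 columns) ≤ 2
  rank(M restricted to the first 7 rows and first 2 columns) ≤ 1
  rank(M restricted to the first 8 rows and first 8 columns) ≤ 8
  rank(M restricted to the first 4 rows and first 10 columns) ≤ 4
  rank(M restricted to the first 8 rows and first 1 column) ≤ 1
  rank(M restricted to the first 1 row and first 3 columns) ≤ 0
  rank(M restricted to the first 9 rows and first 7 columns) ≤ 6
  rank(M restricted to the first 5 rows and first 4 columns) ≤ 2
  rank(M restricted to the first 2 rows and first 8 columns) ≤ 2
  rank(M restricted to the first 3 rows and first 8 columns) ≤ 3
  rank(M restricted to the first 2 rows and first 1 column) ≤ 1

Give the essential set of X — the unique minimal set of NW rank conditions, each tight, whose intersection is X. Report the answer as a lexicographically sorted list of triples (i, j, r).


Reconstructing r_w from the 19 given conditions:

  i=1: 0, 0, 0, 0, 0, 0, 0, 1, 1, 1
  i=2: 1, 1, 1, 1, 1, 1, 1, 2, 2, 2
  i=3: 1, 1, 2, 2, 2, 2, 2, 3, 3, 3
  i=4: 1, 1, 2, 2, 2, 2, 2, 3, 4, 4
  i=5: 1, 1, 2, 2, 3, 3, 3, 4, 5, 5
  i=6: 1, 1, 2, 3, 4, 4, 4, 5, 6, 6
  i=7: 1, 1, 2, 3, 4, 5, 5, 6, 7, 7
  i=8: 1, 2, 3, 4, 5, 6, 6, 7, 8, 8
  i=9: 1, 2, 3, 4, 5, 6, 6, 7, 8, 9
  i=10: 1, 2, 3, 4, 5, 6, 7, 8, 9, 10

hence w(1..10) = (8, 1, 3, 9, 5, 4, 6, 2, 10, 7).

ℓ(w)=18; the 5 essential cells (i,j,r):

[(1, 7, 0), (4, 7, 2), (5, 4, 2), (7, 2, 1), (9, 7, 6)]


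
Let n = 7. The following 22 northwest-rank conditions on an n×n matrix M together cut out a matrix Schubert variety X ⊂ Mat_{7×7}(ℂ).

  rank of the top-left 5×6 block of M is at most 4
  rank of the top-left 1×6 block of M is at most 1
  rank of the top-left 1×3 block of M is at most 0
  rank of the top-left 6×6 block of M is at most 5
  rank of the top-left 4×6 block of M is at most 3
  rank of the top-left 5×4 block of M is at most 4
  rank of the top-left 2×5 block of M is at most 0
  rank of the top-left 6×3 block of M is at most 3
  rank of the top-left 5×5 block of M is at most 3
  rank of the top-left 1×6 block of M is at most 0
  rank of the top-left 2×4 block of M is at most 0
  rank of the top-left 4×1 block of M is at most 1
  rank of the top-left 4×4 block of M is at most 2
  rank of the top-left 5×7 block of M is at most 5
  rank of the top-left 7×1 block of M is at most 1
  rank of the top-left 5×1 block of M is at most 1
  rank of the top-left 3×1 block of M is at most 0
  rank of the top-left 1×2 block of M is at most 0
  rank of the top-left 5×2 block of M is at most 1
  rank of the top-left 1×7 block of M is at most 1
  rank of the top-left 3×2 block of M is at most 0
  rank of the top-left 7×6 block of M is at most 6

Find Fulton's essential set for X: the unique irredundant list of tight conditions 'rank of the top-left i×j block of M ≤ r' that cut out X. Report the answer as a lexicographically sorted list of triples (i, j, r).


The tightest implied rank at each (i,j), from the 22 conditions:

  R[1]: 0 | 0 | 0 | 0 | 0 | 0 | 1
  R[2]: 0 | 0 | 0 | 0 | 0 | 1 | 2
  R[3]: 0 | 0 | 1 | 1 | 1 | 2 | 3
  R[4]: 1 | 1 | 2 | 2 | 2 | 3 | 4
  R[5]: 1 | 1 | 2 | 3 | 3 | 4 | 5
  R[6]: 1 | 2 | 3 | 4 | 4 | 5 | 6
  R[7]: 1 | 2 | 3 | 4 | 5 | 6 | 7

giving w = (7, 6, 3, 1, 4, 2, 5) via Δ²R.

Rothe diagram D(w) (14 cells), 4 SE-corners (essential conditions):

[(1, 6, 0), (2, 5, 0), (3, 2, 0), (5, 2, 1)]


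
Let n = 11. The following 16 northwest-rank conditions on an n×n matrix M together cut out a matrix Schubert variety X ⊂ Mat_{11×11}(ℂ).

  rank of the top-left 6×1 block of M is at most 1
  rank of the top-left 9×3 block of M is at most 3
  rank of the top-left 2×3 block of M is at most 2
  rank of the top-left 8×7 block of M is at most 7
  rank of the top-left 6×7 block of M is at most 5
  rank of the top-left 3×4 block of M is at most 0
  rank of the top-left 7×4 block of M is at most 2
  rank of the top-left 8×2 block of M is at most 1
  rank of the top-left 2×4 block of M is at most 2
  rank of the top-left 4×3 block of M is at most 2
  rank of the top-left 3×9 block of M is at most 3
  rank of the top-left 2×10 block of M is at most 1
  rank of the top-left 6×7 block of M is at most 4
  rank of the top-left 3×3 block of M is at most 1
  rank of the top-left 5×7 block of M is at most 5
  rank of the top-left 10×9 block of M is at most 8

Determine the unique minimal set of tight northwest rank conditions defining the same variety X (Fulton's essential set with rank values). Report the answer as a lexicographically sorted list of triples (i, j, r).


Rank table r_w(11×11) implied by the 16 constraints:

  row 1: 0, 0, 0, 0, 1, 1, 1, 1, 1, 1, 1
  row 2: 0, 0, 0, 0, 1, 1, 1, 1, 1, 1, 2
  row 3: 0, 0, 0, 0, 1, 2, 2, 2, 2, 2, 3
  row 4: 1, 1, 1, 1, 2, 3, 3, 3, 3, 3, 4
  row 5: 1, 1, 2, 2, 3, 4, 4, 4, 4, 4, 5
  row 6: 1, 1, 2, 2, 3, 4, 4, 5, 5, 5, 6
  row 7: 1, 1, 2, 2, 3, 4, 5, 6, 6, 6, 7
  row 8: 1, 1, 2, 3, 4, 5, 6, 7, 7, 7, 8
  row 9: 1, 2, 3, 4, 5, 6, 7, 8, 8, 8, 9
  row 10: 1, 2, 3, 4, 5, 6, 7, 8, 8, 9, 10
  row 11: 1, 2, 3, 4, 5, 6, 7, 8, 9, 10, 11

the unique w with this rank table is (5, 11, 6, 1, 3, 8, 7, 4, 2, 10, 9).

Fulton essential set (6 of the 25 Rothe cells):

[(2, 10, 1), (3, 4, 0), (6, 7, 4), (7, 4, 2), (8, 2, 1), (10, 9, 8)]


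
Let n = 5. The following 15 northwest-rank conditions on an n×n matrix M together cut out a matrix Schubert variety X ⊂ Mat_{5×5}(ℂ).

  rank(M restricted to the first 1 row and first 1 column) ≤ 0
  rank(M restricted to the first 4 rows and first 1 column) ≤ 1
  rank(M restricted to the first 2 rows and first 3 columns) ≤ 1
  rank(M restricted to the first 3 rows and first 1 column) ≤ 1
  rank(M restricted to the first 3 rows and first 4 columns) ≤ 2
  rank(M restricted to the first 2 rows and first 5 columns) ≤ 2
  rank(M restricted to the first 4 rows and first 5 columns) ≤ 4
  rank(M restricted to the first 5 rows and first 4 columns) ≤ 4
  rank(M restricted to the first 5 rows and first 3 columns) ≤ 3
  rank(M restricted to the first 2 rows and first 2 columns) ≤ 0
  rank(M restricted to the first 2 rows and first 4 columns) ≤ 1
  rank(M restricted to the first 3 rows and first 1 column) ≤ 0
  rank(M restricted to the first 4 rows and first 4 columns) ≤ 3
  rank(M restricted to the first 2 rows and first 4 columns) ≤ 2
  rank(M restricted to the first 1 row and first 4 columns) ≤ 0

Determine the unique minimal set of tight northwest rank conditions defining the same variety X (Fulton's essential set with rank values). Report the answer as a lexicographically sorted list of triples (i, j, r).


Rank table r_w(5×5) implied by the 15 constraints:

  0 | 0 | 0 | 0 | 1
  0 | 0 | 1 | 1 | 2
  0 | 1 | 2 | 2 | 3
  1 | 2 | 3 | 3 | 4
  1 | 2 | 3 | 4 | 5

reading off 1-entries of Δ²R: w = (5, 3, 2, 1, 4).

Fulton essential set (3 of the 7 Rothe cells):

[(1, 4, 0), (2, 2, 0), (3, 1, 0)]


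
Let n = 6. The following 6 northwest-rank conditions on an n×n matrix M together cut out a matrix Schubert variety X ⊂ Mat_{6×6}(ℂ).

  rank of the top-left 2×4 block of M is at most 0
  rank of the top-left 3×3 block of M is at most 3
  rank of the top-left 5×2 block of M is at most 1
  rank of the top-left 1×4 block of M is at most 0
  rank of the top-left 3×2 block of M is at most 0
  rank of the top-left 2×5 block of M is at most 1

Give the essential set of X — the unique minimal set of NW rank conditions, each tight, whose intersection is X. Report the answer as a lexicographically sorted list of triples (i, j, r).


The tightest implied rank at each (i,j), from the 6 conditions:

  0 0 0 0 1 1
  0 0 0 0 1 2
  0 0 1 1 2 3
  1 1 2 2 3 4
  1 1 2 3 4 5
  1 2 3 4 5 6

giving w = (5, 6, 3, 1, 4, 2) via Δ²R.

Fulton essential set (3 of the 11 Rothe cells):

[(2, 4, 0), (3, 2, 0), (5, 2, 1)]


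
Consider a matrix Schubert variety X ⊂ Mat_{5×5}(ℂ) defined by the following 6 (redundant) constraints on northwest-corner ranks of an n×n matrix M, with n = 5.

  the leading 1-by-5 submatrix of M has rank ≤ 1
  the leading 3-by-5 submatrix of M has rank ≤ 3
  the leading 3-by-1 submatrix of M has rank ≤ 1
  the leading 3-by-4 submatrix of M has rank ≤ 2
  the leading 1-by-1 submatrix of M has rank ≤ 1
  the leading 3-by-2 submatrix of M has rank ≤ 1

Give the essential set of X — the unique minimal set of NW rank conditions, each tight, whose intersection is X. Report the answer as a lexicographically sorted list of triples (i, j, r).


Reconstructing r_w from the 6 given conditions:

  row 1: 1  1  1  1  1
  row 2: 1  1  2  2  2
  row 3: 1  1  2  2  3
  row 4: 1  2  3  3  4
  row 5: 1  2  3  4  5

giving w = (1, 3, 5, 2, 4) via Δ²R.

2 SE-corners of the 3-cell Rothe diagram give Ess(w):

[(3, 2, 1), (3, 4, 2)]


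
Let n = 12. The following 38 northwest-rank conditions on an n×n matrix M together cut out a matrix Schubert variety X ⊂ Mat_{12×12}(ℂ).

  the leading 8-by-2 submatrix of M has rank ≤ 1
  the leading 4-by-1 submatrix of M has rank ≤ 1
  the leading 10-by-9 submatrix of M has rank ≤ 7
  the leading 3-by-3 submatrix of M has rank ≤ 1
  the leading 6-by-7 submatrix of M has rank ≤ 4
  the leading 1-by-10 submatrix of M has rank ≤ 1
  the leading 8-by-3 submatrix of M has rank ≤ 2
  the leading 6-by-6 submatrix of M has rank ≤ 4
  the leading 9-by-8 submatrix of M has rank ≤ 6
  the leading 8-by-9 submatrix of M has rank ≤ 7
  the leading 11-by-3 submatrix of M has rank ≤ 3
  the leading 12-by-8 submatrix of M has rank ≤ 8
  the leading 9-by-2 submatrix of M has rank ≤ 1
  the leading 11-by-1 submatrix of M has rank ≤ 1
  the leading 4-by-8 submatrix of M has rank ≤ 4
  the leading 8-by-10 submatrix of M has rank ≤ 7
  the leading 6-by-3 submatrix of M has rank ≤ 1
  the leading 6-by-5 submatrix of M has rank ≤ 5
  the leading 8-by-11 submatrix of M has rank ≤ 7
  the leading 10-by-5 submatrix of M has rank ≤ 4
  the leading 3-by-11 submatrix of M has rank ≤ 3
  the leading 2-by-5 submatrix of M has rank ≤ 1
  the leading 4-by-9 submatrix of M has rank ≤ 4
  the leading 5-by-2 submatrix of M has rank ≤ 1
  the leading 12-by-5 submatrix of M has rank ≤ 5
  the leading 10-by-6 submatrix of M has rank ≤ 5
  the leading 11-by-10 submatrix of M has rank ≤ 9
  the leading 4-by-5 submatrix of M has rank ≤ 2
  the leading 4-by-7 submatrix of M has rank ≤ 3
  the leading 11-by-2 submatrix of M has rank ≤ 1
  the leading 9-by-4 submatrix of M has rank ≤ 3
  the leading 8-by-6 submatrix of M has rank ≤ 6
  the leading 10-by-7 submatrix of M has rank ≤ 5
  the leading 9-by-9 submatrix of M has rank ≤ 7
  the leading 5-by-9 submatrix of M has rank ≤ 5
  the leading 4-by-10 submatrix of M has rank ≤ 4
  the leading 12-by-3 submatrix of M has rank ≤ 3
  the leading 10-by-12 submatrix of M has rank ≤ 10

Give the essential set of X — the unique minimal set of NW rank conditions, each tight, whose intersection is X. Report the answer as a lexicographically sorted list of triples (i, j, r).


Reconstructing r_w from the 38 given conditions:

  1 1 1 1 1 1 1 1 1 1 1 1
  1 1 1 1 1 2 2 2 2 2 2 2
  1 1 1 2 2 3 3 3 3 3 3 3
  1 1 1 2 2 3 3 4 4 4 4 4
  1 1 1 2 3 4 4 5 5 5 5 5
  1 1 1 2 3 4 4 5 6 6 6 6
  1 1 2 3 4 5 5 6 7 7 7 7
  1 1 2 3 4 5 5 6 7 7 7 8
  1 1 2 3 4 5 5 6 7 8 8 9
  1 1 2 3 4 5 5 6 7 8 9 10
  1 1 2 3 4 5 6 7 8 9 10 11
  1 2 3 4 5 6 7 8 9 10 11 12

reading off 1-entries of Δ²R: w = (1, 6, 4, 8, 5, 9, 3, 12, 10, 11, 7, 2).

Fulton essential set (8 of the 25 Rothe cells):

[(2, 5, 1), (4, 5, 2), (4, 7, 3), (6, 3, 1), (6, 7, 4), (8, 11, 7), (10, 7, 5), (11, 2, 1)]


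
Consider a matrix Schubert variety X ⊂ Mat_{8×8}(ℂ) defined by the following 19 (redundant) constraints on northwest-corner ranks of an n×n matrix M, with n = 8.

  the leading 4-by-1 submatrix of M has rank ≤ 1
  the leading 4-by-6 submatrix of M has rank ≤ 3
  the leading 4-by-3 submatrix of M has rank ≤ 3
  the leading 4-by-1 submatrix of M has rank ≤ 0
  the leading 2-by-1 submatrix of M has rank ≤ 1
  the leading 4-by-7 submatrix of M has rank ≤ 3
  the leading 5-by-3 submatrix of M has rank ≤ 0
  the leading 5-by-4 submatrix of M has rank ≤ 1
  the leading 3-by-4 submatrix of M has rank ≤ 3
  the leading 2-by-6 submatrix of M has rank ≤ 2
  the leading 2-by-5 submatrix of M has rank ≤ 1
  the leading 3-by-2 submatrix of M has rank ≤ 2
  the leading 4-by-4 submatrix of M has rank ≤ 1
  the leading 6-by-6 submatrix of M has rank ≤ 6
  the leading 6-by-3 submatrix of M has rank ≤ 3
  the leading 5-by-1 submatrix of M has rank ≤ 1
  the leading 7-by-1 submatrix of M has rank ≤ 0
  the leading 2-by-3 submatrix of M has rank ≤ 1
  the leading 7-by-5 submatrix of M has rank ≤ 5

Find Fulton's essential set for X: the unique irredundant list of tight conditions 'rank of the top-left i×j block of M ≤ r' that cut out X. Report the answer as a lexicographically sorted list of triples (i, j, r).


Recovering R(i,j) via the rank-extension bound from the 19 conditions:

  i=1: 0 | 0 | 0 | 1 | 1 | 1 | 1 | 1
  i=2: 0 | 0 | 0 | 1 | 1 | 2 | 2 | 2
  i=3: 0 | 0 | 0 | 1 | 2 | 3 | 3 | 3
  i=4: 0 | 0 | 0 | 1 | 2 | 3 | 3 | 4
  i=5: 0 | 0 | 0 | 1 | 2 | 3 | 4 | 5
  i=6: 0 | 1 | 1 | 2 | 3 | 4 | 5 | 6
  i=7: 0 | 1 | 2 | 3 | 4 | 5 | 6 | 7
  i=8: 1 | 2 | 3 | 4 | 5 | 6 | 7 | 8

reading off 1-entries of Δ²R: w = (4, 6, 5, 8, 7, 2, 3, 1).

|D(w)|=19, |Ess(w)|=4:

[(2, 5, 1), (4, 7, 3), (5, 3, 0), (7, 1, 0)]


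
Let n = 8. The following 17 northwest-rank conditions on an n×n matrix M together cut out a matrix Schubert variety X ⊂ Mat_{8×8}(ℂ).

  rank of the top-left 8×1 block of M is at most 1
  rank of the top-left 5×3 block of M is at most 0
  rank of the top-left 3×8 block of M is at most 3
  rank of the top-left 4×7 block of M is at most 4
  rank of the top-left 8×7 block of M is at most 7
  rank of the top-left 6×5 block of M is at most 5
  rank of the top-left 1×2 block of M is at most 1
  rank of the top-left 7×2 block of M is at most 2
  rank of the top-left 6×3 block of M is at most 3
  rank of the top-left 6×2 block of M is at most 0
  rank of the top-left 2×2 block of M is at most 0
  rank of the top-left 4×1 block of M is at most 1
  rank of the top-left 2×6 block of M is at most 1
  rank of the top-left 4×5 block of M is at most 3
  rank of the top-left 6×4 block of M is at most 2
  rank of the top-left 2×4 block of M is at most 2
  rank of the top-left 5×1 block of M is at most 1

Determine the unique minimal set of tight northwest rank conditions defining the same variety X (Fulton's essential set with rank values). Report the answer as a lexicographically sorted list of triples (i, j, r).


The tightest implied rank at each (i,j), from the 17 conditions:

  R[1]: 0 | 0 | 0 | 1 | 1 | 1 | 1 | 1
  R[2]: 0 | 0 | 0 | 1 | 1 | 1 | 2 | 2
  R[3]: 0 | 0 | 0 | 1 | 2 | 2 | 3 | 3
  R[4]: 0 | 0 | 0 | 1 | 2 | 3 | 4 | 4
  R[5]: 0 | 0 | 0 | 1 | 2 | 3 | 4 | 5
  R[6]: 0 | 0 | 1 | 2 | 3 | 4 | 5 | 6
  R[7]: 1 | 1 | 2 | 3 | 4 | 5 | 6 | 7
  R[8]: 1 | 2 | 3 | 4 | 5 | 6 | 7 | 8

hence w(1..8) = (4, 7, 5, 6, 8, 3, 1, 2).

3 SE-corners of the 19-cell Rothe diagram give Ess(w):

[(2, 6, 1), (5, 3, 0), (6, 2, 0)]


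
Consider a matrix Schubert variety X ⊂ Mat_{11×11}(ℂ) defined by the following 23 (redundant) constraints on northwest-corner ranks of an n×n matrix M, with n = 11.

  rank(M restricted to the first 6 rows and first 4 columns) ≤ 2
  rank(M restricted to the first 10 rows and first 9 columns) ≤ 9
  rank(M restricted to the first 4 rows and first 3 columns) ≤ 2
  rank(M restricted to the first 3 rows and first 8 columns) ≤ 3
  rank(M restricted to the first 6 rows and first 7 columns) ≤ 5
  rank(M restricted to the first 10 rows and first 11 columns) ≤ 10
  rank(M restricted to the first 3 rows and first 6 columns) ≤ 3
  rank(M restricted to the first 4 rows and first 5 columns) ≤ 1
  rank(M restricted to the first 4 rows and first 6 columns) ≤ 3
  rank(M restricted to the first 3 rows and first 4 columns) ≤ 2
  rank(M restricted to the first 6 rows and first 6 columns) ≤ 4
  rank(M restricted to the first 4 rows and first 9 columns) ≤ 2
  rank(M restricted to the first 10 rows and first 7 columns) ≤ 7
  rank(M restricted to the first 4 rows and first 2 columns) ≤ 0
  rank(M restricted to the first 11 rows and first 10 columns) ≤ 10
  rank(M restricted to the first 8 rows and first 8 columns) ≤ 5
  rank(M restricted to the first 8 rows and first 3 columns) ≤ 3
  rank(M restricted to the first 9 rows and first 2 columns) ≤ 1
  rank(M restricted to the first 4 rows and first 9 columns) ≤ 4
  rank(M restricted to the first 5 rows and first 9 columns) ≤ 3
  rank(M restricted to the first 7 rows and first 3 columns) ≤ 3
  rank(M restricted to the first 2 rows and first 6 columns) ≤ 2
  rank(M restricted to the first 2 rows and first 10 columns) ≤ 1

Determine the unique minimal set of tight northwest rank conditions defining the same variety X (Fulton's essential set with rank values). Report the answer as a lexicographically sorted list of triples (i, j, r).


Reconstructing r_w from the 23 given conditions:

  row 1: 0, 0, 1, 1, 1, 1, 1, 1, 1, 1, 1
  row 2: 0, 0, 1, 1, 1, 1, 1, 1, 1, 1, 2
  row 3: 0, 0, 1, 1, 1, 2, 2, 2, 2, 2, 3
  row 4: 0, 0, 1, 1, 1, 2, 2, 2, 2, 3, 4
  row 5: 1, 1, 2, 2, 2, 3, 3, 3, 3, 4, 5
  row 6: 1, 1, 2, 2, 3, 4, 4, 4, 4, 5, 6
  row 7: 1, 1, 2, 3, 4, 5, 5, 5, 5, 6, 7
  row 8: 1, 1, 2, 3, 4, 5, 5, 5, 6, 7, 8
  row 9: 1, 1, 2, 3, 4, 5, 6, 6, 7, 8, 9
  row 10: 1, 2, 3, 4, 5, 6, 7, 7, 8, 9, 10
  row 11: 1, 2, 3, 4, 5, 6, 7, 8, 9, 10, 11

hence w(1..11) = (3, 11, 6, 10, 1, 5, 4, 9, 7, 2, 8).

Fulton essential set (7 of the 29 Rothe cells):

[(2, 10, 1), (4, 2, 0), (4, 5, 1), (4, 9, 2), (6, 4, 2), (8, 8, 5), (9, 2, 1)]


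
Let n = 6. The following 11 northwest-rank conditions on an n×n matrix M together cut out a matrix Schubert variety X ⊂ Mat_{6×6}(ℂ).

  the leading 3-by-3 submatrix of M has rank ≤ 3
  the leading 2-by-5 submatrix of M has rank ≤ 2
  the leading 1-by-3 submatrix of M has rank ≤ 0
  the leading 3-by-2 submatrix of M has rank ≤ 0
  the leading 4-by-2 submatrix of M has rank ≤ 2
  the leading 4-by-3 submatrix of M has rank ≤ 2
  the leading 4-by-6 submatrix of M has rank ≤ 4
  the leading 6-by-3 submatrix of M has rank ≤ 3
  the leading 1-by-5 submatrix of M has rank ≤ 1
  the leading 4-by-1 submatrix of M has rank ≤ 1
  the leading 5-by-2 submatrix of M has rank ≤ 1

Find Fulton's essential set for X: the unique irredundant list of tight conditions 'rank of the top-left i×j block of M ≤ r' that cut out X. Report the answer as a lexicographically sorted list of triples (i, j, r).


Recovering R(i,j) via the rank-extension bound from the 11 conditions:

  R[1]: 0 | 0 | 0 | 1 | 1 | 1
  R[2]: 0 | 0 | 1 | 2 | 2 | 2
  R[3]: 0 | 0 | 1 | 2 | 3 | 3
  R[4]: 1 | 1 | 2 | 3 | 4 | 4
  R[5]: 1 | 1 | 2 | 3 | 4 | 5
  R[6]: 1 | 2 | 3 | 4 | 5 | 6

giving w = (4, 3, 5, 1, 6, 2) via Δ²R.

Rothe diagram D(w) (8 cells), 3 SE-corners (essential conditions):

[(1, 3, 0), (3, 2, 0), (5, 2, 1)]


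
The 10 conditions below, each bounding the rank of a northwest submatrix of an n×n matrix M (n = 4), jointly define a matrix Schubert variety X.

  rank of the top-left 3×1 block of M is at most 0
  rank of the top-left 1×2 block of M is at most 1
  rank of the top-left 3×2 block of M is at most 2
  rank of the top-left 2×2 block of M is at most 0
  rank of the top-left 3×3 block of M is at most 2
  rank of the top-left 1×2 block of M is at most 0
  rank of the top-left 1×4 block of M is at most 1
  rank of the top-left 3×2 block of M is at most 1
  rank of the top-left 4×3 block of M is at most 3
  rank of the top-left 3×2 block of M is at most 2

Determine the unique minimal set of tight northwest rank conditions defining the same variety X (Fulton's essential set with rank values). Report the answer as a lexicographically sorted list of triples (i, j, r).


Propagating the 10 rank bounds to every northwest block:

  0 | 0 | 1 | 1
  0 | 0 | 1 | 2
  0 | 1 | 2 | 3
  1 | 2 | 3 | 4

hence w(1..4) = (3, 4, 2, 1).

ℓ(w)=5; the 2 essential cells (i,j,r):

[(2, 2, 0), (3, 1, 0)]


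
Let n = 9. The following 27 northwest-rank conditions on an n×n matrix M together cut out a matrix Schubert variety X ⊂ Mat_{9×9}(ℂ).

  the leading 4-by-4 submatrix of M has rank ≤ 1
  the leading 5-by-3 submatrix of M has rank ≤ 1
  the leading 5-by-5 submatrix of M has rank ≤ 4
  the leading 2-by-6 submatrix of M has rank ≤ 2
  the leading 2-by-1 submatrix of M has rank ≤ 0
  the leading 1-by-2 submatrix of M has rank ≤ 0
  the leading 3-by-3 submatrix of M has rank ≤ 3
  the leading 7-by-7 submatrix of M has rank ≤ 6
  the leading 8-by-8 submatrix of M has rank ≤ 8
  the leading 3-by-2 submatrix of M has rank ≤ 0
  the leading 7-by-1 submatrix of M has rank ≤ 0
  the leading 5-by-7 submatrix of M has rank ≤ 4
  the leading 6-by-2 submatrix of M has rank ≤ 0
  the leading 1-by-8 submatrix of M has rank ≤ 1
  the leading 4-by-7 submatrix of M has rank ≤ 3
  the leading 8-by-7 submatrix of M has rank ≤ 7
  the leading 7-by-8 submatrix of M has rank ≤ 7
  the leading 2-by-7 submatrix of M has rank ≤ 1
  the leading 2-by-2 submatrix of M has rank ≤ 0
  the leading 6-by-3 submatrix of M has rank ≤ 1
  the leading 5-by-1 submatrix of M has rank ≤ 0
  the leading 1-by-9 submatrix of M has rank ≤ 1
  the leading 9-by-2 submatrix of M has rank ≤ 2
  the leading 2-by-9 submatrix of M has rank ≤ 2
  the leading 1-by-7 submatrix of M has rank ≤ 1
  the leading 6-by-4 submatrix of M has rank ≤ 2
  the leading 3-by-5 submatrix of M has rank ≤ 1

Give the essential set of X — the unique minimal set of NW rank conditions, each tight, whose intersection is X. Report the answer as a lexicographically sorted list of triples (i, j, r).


Computing R[i][j] = min implied NW-rank bound (n=9, 27 conditions):

  0 | 0 | 1 | 1 | 1 | 1 | 1 | 1 | 1
  0 | 0 | 1 | 1 | 1 | 1 | 1 | 2 | 2
  0 | 0 | 1 | 1 | 1 | 2 | 2 | 3 | 3
  0 | 0 | 1 | 1 | 2 | 3 | 3 | 4 | 4
  0 | 0 | 1 | 2 | 3 | 4 | 4 | 5 | 5
  0 | 0 | 1 | 2 | 3 | 4 | 5 | 6 | 6
  0 | 1 | 2 | 3 | 4 | 5 | 6 | 7 | 7
  1 | 2 | 3 | 4 | 5 | 6 | 7 | 8 | 8
  1 | 2 | 3 | 4 | 5 | 6 | 7 | 8 | 9

giving w = (3, 8, 6, 5, 4, 7, 2, 1, 9) via Δ²R.

Fulton essential set (5 of the 20 Rothe cells):

[(2, 7, 1), (3, 5, 1), (4, 4, 1), (6, 2, 0), (7, 1, 0)]
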